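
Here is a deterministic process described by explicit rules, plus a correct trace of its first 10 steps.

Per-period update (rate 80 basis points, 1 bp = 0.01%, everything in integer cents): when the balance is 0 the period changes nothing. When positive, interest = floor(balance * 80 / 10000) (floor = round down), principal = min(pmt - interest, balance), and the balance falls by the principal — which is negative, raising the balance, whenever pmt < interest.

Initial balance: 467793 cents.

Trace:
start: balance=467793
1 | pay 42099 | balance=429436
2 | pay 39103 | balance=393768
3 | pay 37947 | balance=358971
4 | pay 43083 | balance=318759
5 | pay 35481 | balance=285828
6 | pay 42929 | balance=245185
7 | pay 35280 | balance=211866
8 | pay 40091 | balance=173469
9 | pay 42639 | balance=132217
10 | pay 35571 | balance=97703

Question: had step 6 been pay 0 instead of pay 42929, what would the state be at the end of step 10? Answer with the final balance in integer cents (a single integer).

(re-executing from step 6 with the substitution; state before step 6: balance=285828)
6 | pay 0 | balance=288114
7 | pay 35280 | balance=255138
8 | pay 40091 | balance=217088
9 | pay 42639 | balance=176185
10 | pay 35571 | balance=142023

142023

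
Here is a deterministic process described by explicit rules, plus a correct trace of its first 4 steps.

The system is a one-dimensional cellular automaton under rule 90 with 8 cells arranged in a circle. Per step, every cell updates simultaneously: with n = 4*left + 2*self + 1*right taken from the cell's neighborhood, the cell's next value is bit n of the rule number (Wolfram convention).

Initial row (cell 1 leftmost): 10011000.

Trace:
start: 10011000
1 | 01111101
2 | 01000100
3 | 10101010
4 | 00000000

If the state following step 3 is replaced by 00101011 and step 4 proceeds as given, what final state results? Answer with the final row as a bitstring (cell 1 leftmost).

state after step 3 := 00101011
4 | 11000011

11000011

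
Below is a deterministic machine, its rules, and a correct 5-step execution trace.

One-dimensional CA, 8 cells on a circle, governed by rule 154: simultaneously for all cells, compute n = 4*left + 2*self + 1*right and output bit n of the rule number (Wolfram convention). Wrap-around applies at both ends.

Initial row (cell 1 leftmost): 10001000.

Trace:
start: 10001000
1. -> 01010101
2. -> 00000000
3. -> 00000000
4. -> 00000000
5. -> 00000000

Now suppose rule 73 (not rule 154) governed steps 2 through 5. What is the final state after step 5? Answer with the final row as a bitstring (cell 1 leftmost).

11111111

(re-executing steps 2..5 under rule 73; state before step 2: 01010101)
2. -> 00000000
3. -> 11111111
4. -> 00000000
5. -> 11111111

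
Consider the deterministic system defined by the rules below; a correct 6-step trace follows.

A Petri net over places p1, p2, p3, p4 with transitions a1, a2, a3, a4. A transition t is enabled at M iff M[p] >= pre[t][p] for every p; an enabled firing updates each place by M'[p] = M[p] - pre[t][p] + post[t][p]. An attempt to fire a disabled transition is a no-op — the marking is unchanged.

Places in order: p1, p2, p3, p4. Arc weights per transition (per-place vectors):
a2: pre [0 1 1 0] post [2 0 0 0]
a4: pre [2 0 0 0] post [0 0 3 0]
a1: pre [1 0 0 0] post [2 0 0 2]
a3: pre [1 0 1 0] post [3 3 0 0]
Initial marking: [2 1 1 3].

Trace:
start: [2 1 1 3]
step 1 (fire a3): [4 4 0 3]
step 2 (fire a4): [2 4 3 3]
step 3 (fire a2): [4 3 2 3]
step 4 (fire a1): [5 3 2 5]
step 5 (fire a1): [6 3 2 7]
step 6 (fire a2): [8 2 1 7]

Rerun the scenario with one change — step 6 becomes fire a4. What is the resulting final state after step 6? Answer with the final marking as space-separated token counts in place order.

4 3 5 7

(re-executing from step 6 with the substitution; state before step 6: [6 3 2 7])
step 6 (fire a4): [4 3 5 7]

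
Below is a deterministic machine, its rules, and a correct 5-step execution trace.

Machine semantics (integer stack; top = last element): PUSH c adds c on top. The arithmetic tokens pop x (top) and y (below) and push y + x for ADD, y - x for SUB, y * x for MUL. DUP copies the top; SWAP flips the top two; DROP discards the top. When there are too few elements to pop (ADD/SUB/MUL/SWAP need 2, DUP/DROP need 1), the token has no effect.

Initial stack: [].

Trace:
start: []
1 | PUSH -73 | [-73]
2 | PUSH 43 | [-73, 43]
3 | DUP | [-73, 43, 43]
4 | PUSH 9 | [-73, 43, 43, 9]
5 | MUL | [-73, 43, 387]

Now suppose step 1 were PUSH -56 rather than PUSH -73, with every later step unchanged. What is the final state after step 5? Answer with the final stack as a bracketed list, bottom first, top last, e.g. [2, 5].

(re-executing from step 1 with the substitution; state before step 1: [])
1 | PUSH -56 | [-56]
2 | PUSH 43 | [-56, 43]
3 | DUP | [-56, 43, 43]
4 | PUSH 9 | [-56, 43, 43, 9]
5 | MUL | [-56, 43, 387]

[-56, 43, 387]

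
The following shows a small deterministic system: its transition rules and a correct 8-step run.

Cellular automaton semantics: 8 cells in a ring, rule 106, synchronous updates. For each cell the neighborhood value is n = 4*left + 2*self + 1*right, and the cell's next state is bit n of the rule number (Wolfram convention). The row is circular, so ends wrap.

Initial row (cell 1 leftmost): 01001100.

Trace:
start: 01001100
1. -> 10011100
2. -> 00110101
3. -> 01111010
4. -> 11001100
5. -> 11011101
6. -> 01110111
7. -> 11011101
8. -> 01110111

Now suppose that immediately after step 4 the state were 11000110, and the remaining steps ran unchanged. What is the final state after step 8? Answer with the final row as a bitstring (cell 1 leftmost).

01101001

state after step 4 := 11000110
5. -> 11001111
6. -> 01011000
7. -> 10111000
8. -> 01101001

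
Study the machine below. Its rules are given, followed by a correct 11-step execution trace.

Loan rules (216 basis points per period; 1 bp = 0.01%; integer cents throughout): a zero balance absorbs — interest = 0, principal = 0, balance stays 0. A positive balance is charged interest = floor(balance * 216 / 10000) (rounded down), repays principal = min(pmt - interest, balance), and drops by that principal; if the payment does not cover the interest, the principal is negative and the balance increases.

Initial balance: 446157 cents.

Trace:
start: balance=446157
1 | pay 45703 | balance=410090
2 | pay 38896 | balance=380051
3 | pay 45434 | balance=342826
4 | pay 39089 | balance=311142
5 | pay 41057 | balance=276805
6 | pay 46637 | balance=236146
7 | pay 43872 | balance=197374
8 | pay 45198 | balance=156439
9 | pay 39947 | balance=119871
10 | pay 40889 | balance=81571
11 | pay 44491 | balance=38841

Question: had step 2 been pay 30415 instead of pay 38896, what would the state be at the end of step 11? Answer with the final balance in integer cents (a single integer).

(re-executing from step 2 with the substitution; state before step 2: balance=410090)
2 | pay 30415 | balance=388532
3 | pay 45434 | balance=351490
4 | pay 39089 | balance=319993
5 | pay 41057 | balance=285847
6 | pay 46637 | balance=245384
7 | pay 43872 | balance=206812
8 | pay 45198 | balance=166081
9 | pay 39947 | balance=129721
10 | pay 40889 | balance=91633
11 | pay 44491 | balance=49121

49121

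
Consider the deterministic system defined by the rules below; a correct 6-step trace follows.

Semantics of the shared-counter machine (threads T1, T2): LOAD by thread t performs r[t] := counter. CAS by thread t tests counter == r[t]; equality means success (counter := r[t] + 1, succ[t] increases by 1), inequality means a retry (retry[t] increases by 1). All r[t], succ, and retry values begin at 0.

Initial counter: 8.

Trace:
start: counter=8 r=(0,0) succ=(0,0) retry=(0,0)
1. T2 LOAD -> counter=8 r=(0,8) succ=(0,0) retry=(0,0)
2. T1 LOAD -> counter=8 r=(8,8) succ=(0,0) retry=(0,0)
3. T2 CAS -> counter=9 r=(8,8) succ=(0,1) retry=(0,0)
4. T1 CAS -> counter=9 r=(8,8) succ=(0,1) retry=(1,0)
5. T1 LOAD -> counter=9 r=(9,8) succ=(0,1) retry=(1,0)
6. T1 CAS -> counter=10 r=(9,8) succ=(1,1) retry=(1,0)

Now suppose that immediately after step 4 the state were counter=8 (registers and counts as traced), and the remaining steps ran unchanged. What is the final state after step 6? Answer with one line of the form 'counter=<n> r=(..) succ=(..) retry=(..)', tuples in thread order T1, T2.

counter=9 r=(8,8) succ=(1,1) retry=(1,0)

state after step 4 := counter=8 r=(8,8) succ=(0,1) retry=(1,0)
5. T1 LOAD -> counter=8 r=(8,8) succ=(0,1) retry=(1,0)
6. T1 CAS -> counter=9 r=(8,8) succ=(1,1) retry=(1,0)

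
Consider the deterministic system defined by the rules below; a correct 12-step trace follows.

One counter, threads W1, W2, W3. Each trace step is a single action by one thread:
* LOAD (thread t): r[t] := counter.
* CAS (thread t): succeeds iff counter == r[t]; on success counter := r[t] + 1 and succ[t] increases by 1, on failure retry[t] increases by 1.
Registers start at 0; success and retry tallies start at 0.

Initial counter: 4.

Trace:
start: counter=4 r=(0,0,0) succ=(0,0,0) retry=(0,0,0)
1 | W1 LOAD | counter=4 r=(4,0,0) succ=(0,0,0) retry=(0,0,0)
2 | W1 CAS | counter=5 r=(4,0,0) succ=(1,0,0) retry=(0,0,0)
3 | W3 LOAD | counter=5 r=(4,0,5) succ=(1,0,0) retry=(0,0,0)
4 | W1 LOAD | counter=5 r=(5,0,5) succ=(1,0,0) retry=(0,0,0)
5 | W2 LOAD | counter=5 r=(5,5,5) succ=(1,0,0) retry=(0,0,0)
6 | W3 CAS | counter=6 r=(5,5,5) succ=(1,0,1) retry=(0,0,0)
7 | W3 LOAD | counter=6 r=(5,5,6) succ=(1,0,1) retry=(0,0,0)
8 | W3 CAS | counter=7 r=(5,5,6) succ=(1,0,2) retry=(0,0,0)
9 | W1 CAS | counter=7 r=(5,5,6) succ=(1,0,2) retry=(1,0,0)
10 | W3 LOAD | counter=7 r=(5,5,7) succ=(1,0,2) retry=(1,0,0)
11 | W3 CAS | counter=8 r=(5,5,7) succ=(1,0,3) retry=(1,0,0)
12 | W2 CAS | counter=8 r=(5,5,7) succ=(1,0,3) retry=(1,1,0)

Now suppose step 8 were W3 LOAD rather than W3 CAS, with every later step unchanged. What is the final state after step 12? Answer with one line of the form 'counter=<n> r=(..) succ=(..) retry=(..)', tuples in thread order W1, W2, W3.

(re-executing from step 8 with the substitution; state before step 8: counter=6 r=(5,5,6) succ=(1,0,1) retry=(0,0,0))
8 | W3 LOAD | counter=6 r=(5,5,6) succ=(1,0,1) retry=(0,0,0)
9 | W1 CAS | counter=6 r=(5,5,6) succ=(1,0,1) retry=(1,0,0)
10 | W3 LOAD | counter=6 r=(5,5,6) succ=(1,0,1) retry=(1,0,0)
11 | W3 CAS | counter=7 r=(5,5,6) succ=(1,0,2) retry=(1,0,0)
12 | W2 CAS | counter=7 r=(5,5,6) succ=(1,0,2) retry=(1,1,0)

counter=7 r=(5,5,6) succ=(1,0,2) retry=(1,1,0)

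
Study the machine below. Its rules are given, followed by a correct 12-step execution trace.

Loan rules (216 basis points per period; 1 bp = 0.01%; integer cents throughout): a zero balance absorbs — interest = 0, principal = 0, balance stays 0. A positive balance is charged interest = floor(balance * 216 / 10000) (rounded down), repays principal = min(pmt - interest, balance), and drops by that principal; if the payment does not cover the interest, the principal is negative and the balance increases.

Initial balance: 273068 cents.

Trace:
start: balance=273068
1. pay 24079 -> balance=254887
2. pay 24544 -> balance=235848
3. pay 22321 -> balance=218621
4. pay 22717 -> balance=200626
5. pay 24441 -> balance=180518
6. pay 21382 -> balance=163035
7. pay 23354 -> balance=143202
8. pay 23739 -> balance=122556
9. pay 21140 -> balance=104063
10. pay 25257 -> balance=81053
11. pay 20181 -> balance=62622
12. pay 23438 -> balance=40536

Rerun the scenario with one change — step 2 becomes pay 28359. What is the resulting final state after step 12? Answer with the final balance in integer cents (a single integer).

35811

(re-executing from step 2 with the substitution; state before step 2: balance=254887)
2. pay 28359 -> balance=232033
3. pay 22321 -> balance=214723
4. pay 22717 -> balance=196644
5. pay 24441 -> balance=176450
6. pay 21382 -> balance=158879
7. pay 23354 -> balance=138956
8. pay 23739 -> balance=118218
9. pay 21140 -> balance=99631
10. pay 25257 -> balance=76526
11. pay 20181 -> balance=57997
12. pay 23438 -> balance=35811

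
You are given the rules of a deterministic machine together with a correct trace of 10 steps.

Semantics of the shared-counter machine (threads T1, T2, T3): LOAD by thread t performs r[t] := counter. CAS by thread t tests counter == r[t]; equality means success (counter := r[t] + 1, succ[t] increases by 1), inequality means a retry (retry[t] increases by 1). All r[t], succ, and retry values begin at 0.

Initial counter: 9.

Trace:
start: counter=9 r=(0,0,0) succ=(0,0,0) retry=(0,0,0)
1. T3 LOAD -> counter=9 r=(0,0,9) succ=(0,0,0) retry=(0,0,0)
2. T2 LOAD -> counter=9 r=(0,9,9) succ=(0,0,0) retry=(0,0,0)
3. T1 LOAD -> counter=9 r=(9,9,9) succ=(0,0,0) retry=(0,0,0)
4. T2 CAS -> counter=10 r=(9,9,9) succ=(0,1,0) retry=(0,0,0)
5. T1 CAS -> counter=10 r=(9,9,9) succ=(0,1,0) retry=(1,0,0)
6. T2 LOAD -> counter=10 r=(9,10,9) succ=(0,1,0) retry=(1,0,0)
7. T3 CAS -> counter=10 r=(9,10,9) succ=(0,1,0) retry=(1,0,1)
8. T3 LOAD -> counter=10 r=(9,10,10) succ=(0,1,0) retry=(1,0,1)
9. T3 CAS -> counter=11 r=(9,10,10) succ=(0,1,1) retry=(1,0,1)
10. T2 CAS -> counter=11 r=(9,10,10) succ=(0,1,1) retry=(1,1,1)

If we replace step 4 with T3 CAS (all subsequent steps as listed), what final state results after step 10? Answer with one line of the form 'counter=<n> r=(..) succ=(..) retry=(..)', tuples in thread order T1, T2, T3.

counter=11 r=(9,10,10) succ=(0,0,2) retry=(1,1,1)

(re-executing from step 4 with the substitution; state before step 4: counter=9 r=(9,9,9) succ=(0,0,0) retry=(0,0,0))
4. T3 CAS -> counter=10 r=(9,9,9) succ=(0,0,1) retry=(0,0,0)
5. T1 CAS -> counter=10 r=(9,9,9) succ=(0,0,1) retry=(1,0,0)
6. T2 LOAD -> counter=10 r=(9,10,9) succ=(0,0,1) retry=(1,0,0)
7. T3 CAS -> counter=10 r=(9,10,9) succ=(0,0,1) retry=(1,0,1)
8. T3 LOAD -> counter=10 r=(9,10,10) succ=(0,0,1) retry=(1,0,1)
9. T3 CAS -> counter=11 r=(9,10,10) succ=(0,0,2) retry=(1,0,1)
10. T2 CAS -> counter=11 r=(9,10,10) succ=(0,0,2) retry=(1,1,1)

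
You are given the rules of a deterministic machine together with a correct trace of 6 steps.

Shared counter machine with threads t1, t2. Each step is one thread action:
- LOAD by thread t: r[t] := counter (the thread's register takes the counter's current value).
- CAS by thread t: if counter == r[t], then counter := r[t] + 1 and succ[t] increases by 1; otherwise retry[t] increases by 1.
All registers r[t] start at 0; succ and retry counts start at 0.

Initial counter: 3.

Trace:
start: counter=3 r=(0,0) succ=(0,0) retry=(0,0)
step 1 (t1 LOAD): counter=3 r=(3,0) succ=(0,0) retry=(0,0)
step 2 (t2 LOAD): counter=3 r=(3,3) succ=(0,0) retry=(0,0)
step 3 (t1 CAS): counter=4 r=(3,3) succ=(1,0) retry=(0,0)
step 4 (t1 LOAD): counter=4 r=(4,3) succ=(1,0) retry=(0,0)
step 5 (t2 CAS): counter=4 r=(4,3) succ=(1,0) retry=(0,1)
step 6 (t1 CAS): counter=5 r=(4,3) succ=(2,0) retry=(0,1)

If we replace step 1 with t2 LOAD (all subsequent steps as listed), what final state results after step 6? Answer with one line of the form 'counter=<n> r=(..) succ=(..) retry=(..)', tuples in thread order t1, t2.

(re-executing from step 1 with the substitution; state before step 1: counter=3 r=(0,0) succ=(0,0) retry=(0,0))
step 1 (t2 LOAD): counter=3 r=(0,3) succ=(0,0) retry=(0,0)
step 2 (t2 LOAD): counter=3 r=(0,3) succ=(0,0) retry=(0,0)
step 3 (t1 CAS): counter=3 r=(0,3) succ=(0,0) retry=(1,0)
step 4 (t1 LOAD): counter=3 r=(3,3) succ=(0,0) retry=(1,0)
step 5 (t2 CAS): counter=4 r=(3,3) succ=(0,1) retry=(1,0)
step 6 (t1 CAS): counter=4 r=(3,3) succ=(0,1) retry=(2,0)

counter=4 r=(3,3) succ=(0,1) retry=(2,0)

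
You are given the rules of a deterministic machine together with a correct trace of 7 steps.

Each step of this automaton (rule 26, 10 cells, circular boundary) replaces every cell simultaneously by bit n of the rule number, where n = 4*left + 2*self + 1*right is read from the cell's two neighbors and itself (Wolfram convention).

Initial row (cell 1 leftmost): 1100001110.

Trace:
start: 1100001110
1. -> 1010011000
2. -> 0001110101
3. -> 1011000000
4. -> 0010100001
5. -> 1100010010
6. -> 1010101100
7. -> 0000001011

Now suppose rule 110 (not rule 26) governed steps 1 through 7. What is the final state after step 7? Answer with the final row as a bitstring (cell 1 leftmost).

0011000100

(re-executing steps 1..7 under rule 110; state before step 1: 1100001110)
1. -> 1100011011
2. -> 0100111110
3. -> 1101100010
4. -> 1111100111
5. -> 0000101100
6. -> 0001111100
7. -> 0011000100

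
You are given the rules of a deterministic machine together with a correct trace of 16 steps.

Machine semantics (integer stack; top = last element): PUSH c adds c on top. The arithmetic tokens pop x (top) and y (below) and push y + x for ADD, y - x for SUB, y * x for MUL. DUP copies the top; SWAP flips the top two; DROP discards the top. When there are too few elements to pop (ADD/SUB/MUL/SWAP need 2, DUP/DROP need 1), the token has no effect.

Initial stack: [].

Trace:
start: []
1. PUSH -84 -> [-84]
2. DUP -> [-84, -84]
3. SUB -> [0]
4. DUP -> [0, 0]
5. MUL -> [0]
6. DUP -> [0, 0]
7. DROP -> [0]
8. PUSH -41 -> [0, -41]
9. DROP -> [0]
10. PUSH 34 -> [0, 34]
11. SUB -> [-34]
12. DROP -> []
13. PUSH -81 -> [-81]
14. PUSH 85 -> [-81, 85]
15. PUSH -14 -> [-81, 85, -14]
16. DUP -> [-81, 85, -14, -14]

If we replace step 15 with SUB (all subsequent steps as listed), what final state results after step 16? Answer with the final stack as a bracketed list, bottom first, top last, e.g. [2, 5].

(re-executing from step 15 with the substitution; state before step 15: [-81, 85])
15. SUB -> [-166]
16. DUP -> [-166, -166]

[-166, -166]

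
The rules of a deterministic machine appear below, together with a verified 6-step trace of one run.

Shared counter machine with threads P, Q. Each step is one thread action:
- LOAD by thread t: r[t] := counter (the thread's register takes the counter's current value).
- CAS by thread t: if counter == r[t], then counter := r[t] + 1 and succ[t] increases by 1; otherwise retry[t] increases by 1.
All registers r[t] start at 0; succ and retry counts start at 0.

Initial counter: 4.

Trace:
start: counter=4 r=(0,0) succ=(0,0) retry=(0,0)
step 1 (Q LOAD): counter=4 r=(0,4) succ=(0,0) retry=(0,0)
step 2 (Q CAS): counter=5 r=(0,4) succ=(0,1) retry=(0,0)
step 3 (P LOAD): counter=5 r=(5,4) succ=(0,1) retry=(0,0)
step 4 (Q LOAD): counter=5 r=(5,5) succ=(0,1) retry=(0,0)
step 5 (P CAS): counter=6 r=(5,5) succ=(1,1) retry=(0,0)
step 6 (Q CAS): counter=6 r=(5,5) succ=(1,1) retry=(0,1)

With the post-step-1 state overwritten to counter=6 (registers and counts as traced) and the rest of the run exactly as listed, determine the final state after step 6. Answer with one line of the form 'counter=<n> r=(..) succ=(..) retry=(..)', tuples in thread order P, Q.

counter=7 r=(6,6) succ=(1,0) retry=(0,2)

state after step 1 := counter=6 r=(0,4) succ=(0,0) retry=(0,0)
step 2 (Q CAS): counter=6 r=(0,4) succ=(0,0) retry=(0,1)
step 3 (P LOAD): counter=6 r=(6,4) succ=(0,0) retry=(0,1)
step 4 (Q LOAD): counter=6 r=(6,6) succ=(0,0) retry=(0,1)
step 5 (P CAS): counter=7 r=(6,6) succ=(1,0) retry=(0,1)
step 6 (Q CAS): counter=7 r=(6,6) succ=(1,0) retry=(0,2)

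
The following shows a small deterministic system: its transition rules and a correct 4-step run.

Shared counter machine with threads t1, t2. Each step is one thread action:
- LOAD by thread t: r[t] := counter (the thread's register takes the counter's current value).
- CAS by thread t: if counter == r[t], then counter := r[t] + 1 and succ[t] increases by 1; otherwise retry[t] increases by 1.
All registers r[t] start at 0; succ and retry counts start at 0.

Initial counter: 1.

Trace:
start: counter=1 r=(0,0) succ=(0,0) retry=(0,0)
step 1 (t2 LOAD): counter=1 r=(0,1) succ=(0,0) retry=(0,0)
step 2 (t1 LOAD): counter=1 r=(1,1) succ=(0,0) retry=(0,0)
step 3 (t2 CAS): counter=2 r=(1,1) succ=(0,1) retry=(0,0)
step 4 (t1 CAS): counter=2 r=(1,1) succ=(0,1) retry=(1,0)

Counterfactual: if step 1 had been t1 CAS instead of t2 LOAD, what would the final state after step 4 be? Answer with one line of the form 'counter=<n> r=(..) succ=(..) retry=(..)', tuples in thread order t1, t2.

(re-executing from step 1 with the substitution; state before step 1: counter=1 r=(0,0) succ=(0,0) retry=(0,0))
step 1 (t1 CAS): counter=1 r=(0,0) succ=(0,0) retry=(1,0)
step 2 (t1 LOAD): counter=1 r=(1,0) succ=(0,0) retry=(1,0)
step 3 (t2 CAS): counter=1 r=(1,0) succ=(0,0) retry=(1,1)
step 4 (t1 CAS): counter=2 r=(1,0) succ=(1,0) retry=(1,1)

counter=2 r=(1,0) succ=(1,0) retry=(1,1)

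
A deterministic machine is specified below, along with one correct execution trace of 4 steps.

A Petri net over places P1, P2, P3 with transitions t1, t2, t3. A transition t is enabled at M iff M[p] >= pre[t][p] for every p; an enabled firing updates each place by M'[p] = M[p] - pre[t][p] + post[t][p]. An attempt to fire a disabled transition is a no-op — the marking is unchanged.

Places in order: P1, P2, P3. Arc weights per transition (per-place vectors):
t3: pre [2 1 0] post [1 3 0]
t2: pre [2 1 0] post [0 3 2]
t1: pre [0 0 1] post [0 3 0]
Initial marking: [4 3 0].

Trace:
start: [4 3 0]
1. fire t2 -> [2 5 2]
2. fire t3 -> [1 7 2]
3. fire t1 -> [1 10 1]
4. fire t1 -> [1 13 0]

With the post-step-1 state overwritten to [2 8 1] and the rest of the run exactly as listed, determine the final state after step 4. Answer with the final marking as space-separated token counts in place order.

state after step 1 := [2 8 1]
2. fire t3 -> [1 10 1]
3. fire t1 -> [1 13 0]
4. fire t1 -> [1 13 0]

1 13 0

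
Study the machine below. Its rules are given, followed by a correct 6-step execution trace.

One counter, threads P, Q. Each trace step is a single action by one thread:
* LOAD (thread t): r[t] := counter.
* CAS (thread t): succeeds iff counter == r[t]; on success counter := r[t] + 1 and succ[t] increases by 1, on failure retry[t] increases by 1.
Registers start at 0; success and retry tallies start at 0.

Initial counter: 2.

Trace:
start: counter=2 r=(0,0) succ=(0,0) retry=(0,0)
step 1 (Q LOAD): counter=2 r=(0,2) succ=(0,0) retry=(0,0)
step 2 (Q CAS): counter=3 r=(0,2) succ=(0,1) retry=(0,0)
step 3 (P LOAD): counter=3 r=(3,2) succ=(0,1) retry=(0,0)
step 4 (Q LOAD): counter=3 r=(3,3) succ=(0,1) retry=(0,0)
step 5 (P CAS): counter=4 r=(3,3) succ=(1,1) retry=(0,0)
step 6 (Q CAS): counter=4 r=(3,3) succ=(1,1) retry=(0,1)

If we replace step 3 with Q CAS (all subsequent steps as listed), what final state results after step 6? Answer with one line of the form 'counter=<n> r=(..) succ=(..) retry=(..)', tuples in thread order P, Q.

counter=4 r=(0,3) succ=(0,2) retry=(1,1)

(re-executing from step 3 with the substitution; state before step 3: counter=3 r=(0,2) succ=(0,1) retry=(0,0))
step 3 (Q CAS): counter=3 r=(0,2) succ=(0,1) retry=(0,1)
step 4 (Q LOAD): counter=3 r=(0,3) succ=(0,1) retry=(0,1)
step 5 (P CAS): counter=3 r=(0,3) succ=(0,1) retry=(1,1)
step 6 (Q CAS): counter=4 r=(0,3) succ=(0,2) retry=(1,1)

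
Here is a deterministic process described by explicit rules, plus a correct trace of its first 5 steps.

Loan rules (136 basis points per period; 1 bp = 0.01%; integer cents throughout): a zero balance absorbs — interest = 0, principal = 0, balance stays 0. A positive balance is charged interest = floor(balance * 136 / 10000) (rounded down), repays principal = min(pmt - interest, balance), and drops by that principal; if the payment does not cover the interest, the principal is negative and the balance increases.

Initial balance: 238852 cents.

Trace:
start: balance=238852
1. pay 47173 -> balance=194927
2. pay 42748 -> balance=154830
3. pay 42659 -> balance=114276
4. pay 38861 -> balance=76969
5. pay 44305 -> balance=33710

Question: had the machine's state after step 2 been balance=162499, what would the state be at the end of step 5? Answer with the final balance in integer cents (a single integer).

state after step 2 := balance=162499
3. pay 42659 -> balance=122049
4. pay 38861 -> balance=84847
5. pay 44305 -> balance=41695

41695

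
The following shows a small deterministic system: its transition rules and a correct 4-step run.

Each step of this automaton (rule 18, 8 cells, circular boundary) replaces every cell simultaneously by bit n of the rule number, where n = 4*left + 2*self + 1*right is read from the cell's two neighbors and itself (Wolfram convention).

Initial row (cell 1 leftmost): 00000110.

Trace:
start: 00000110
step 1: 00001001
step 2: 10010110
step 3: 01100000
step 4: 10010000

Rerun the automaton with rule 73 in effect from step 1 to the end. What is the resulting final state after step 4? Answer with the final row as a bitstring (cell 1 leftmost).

(re-executing steps 1..4 under rule 73; state before step 1: 00000110)
step 1: 11110110
step 2: 10010110
step 3: 00000110
step 4: 11110110

11110110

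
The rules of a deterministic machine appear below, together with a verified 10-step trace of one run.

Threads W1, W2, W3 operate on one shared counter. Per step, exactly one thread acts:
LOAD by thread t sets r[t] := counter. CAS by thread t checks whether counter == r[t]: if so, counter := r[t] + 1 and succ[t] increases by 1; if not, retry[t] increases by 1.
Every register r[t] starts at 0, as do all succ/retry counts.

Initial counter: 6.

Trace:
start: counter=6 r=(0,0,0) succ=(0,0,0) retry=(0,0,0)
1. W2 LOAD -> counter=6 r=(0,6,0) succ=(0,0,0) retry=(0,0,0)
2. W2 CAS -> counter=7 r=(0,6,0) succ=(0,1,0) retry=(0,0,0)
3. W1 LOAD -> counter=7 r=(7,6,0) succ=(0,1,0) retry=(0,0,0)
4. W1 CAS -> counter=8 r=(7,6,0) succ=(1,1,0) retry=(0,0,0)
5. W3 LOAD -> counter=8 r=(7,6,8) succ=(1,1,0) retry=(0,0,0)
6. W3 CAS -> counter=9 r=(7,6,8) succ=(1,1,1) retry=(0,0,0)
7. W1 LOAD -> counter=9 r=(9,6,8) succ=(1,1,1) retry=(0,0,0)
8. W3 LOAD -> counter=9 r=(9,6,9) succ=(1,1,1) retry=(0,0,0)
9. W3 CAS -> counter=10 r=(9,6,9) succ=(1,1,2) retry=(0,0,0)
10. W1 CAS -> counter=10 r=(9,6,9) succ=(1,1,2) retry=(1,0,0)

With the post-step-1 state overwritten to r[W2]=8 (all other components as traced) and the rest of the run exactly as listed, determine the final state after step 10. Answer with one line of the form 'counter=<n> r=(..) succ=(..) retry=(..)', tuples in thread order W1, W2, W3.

state after step 1 := counter=6 r=(0,8,0) succ=(0,0,0) retry=(0,0,0)
2. W2 CAS -> counter=6 r=(0,8,0) succ=(0,0,0) retry=(0,1,0)
3. W1 LOAD -> counter=6 r=(6,8,0) succ=(0,0,0) retry=(0,1,0)
4. W1 CAS -> counter=7 r=(6,8,0) succ=(1,0,0) retry=(0,1,0)
5. W3 LOAD -> counter=7 r=(6,8,7) succ=(1,0,0) retry=(0,1,0)
6. W3 CAS -> counter=8 r=(6,8,7) succ=(1,0,1) retry=(0,1,0)
7. W1 LOAD -> counter=8 r=(8,8,7) succ=(1,0,1) retry=(0,1,0)
8. W3 LOAD -> counter=8 r=(8,8,8) succ=(1,0,1) retry=(0,1,0)
9. W3 CAS -> counter=9 r=(8,8,8) succ=(1,0,2) retry=(0,1,0)
10. W1 CAS -> counter=9 r=(8,8,8) succ=(1,0,2) retry=(1,1,0)

counter=9 r=(8,8,8) succ=(1,0,2) retry=(1,1,0)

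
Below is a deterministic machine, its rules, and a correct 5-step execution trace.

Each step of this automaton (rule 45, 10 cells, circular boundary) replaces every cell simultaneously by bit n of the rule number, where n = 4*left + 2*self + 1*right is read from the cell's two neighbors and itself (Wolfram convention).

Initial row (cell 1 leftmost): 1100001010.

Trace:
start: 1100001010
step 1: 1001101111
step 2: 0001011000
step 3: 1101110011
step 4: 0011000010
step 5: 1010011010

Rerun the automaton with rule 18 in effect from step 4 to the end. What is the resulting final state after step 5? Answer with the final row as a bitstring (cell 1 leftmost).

0000010010

(re-executing steps 4..5 under rule 18; state before step 4: 1101110011)
step 4: 0000001100
step 5: 0000010010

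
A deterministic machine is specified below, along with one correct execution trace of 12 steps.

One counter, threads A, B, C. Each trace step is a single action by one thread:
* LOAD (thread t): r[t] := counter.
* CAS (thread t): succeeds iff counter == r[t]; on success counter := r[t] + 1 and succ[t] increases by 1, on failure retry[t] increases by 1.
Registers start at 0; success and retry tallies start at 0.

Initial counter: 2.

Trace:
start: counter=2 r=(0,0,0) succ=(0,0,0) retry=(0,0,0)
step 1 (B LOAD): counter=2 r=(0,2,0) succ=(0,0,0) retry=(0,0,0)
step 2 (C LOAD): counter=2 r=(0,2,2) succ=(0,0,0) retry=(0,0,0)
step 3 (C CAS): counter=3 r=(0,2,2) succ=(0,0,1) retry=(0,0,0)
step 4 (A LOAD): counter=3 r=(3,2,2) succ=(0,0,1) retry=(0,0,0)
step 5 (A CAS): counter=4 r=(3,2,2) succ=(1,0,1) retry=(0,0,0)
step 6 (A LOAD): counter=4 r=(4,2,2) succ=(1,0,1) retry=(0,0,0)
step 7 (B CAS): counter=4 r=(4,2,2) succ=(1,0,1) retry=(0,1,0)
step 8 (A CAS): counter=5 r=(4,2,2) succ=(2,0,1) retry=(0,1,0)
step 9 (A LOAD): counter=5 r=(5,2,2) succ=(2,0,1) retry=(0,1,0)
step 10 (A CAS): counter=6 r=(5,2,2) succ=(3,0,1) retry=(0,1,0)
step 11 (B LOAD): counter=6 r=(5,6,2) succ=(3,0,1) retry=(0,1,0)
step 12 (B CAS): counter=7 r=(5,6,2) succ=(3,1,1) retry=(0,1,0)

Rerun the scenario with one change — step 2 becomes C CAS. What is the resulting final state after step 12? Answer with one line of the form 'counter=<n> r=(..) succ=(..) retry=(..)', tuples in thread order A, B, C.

(re-executing from step 2 with the substitution; state before step 2: counter=2 r=(0,2,0) succ=(0,0,0) retry=(0,0,0))
step 2 (C CAS): counter=2 r=(0,2,0) succ=(0,0,0) retry=(0,0,1)
step 3 (C CAS): counter=2 r=(0,2,0) succ=(0,0,0) retry=(0,0,2)
step 4 (A LOAD): counter=2 r=(2,2,0) succ=(0,0,0) retry=(0,0,2)
step 5 (A CAS): counter=3 r=(2,2,0) succ=(1,0,0) retry=(0,0,2)
step 6 (A LOAD): counter=3 r=(3,2,0) succ=(1,0,0) retry=(0,0,2)
step 7 (B CAS): counter=3 r=(3,2,0) succ=(1,0,0) retry=(0,1,2)
step 8 (A CAS): counter=4 r=(3,2,0) succ=(2,0,0) retry=(0,1,2)
step 9 (A LOAD): counter=4 r=(4,2,0) succ=(2,0,0) retry=(0,1,2)
step 10 (A CAS): counter=5 r=(4,2,0) succ=(3,0,0) retry=(0,1,2)
step 11 (B LOAD): counter=5 r=(4,5,0) succ=(3,0,0) retry=(0,1,2)
step 12 (B CAS): counter=6 r=(4,5,0) succ=(3,1,0) retry=(0,1,2)

counter=6 r=(4,5,0) succ=(3,1,0) retry=(0,1,2)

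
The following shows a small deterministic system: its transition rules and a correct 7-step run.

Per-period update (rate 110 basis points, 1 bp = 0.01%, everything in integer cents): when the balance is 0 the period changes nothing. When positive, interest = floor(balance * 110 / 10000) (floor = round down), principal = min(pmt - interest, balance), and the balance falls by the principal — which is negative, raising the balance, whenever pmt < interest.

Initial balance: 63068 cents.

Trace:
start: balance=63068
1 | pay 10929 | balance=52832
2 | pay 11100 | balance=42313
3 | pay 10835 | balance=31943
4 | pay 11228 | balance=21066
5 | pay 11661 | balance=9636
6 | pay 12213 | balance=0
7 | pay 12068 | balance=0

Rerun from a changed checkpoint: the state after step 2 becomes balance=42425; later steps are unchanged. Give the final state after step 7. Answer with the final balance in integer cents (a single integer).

0

state after step 2 := balance=42425
3 | pay 10835 | balance=32056
4 | pay 11228 | balance=21180
5 | pay 11661 | balance=9751
6 | pay 12213 | balance=0
7 | pay 12068 | balance=0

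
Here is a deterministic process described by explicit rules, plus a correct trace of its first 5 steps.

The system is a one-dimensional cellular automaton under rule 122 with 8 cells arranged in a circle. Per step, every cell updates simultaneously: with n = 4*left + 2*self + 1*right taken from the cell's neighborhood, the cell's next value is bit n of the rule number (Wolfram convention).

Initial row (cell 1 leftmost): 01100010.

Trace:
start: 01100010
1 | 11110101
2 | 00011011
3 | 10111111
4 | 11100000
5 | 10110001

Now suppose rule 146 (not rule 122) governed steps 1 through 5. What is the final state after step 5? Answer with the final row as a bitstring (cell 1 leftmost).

00000110

(re-executing steps 1..5 under rule 146; state before step 1: 01100010)
1 | 10010101
2 | 01100000
3 | 10010000
4 | 01101001
5 | 00000110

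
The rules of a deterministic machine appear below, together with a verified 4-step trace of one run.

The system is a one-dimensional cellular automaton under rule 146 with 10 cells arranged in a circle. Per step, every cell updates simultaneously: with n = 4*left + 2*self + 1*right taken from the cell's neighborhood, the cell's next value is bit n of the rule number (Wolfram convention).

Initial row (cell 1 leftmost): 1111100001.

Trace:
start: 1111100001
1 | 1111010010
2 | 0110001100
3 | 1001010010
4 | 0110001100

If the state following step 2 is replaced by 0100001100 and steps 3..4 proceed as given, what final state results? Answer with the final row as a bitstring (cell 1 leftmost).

0001101100

state after step 2 := 0100001100
3 | 1010010010
4 | 0001101100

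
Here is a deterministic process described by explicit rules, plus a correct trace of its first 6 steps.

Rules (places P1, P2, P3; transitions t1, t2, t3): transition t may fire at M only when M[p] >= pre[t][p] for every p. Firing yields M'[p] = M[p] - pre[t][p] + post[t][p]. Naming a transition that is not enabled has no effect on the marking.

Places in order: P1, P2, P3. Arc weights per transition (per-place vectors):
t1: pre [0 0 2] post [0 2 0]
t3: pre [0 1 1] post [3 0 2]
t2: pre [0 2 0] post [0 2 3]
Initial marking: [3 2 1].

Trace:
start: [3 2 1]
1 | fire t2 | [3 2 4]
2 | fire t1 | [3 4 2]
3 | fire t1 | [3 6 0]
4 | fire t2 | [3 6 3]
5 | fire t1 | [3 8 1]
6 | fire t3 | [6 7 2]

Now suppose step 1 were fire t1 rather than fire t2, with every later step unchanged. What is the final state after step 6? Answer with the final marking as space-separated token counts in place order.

6 3 3

(re-executing from step 1 with the substitution; state before step 1: [3 2 1])
1 | fire t1 | [3 2 1]
2 | fire t1 | [3 2 1]
3 | fire t1 | [3 2 1]
4 | fire t2 | [3 2 4]
5 | fire t1 | [3 4 2]
6 | fire t3 | [6 3 3]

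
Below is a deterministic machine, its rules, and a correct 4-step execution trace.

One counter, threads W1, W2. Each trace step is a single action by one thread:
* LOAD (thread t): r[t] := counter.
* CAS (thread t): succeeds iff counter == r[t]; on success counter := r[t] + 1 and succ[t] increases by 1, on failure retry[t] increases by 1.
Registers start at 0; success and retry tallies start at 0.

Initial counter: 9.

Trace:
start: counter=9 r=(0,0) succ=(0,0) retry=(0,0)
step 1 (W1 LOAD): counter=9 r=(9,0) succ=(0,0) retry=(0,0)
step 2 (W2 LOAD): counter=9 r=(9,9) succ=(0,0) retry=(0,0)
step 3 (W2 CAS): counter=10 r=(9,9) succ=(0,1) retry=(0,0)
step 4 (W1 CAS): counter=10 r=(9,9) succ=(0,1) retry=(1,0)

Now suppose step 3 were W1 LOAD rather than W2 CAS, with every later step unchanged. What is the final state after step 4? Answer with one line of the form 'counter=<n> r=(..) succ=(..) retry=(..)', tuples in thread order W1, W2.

counter=10 r=(9,9) succ=(1,0) retry=(0,0)

(re-executing from step 3 with the substitution; state before step 3: counter=9 r=(9,9) succ=(0,0) retry=(0,0))
step 3 (W1 LOAD): counter=9 r=(9,9) succ=(0,0) retry=(0,0)
step 4 (W1 CAS): counter=10 r=(9,9) succ=(1,0) retry=(0,0)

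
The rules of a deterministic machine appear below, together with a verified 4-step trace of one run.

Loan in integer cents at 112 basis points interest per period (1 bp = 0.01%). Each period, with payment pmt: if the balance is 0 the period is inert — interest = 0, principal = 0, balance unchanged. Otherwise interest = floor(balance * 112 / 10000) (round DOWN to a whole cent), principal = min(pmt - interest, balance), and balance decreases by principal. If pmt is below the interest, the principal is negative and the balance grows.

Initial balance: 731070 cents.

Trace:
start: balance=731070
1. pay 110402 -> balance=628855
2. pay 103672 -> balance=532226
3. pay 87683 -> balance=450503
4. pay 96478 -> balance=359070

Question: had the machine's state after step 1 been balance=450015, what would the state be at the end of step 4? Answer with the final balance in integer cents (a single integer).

state after step 1 := balance=450015
2. pay 103672 -> balance=351383
3. pay 87683 -> balance=267635
4. pay 96478 -> balance=174154

174154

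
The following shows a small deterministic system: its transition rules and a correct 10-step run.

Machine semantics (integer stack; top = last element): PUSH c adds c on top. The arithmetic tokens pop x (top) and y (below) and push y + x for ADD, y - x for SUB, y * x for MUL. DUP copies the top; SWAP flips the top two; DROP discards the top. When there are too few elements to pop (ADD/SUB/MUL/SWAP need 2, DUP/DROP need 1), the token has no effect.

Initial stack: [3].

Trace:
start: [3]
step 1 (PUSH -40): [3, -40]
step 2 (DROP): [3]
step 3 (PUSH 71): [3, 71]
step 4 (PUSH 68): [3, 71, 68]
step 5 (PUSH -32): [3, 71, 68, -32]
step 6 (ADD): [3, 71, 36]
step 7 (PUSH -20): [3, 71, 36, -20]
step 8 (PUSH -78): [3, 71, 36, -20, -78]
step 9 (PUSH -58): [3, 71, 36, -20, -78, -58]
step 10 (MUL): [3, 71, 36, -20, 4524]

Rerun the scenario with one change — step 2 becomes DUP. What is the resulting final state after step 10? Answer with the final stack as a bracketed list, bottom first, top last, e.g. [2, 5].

(re-executing from step 2 with the substitution; state before step 2: [3, -40])
step 2 (DUP): [3, -40, -40]
step 3 (PUSH 71): [3, -40, -40, 71]
step 4 (PUSH 68): [3, -40, -40, 71, 68]
step 5 (PUSH -32): [3, -40, -40, 71, 68, -32]
step 6 (ADD): [3, -40, -40, 71, 36]
step 7 (PUSH -20): [3, -40, -40, 71, 36, -20]
step 8 (PUSH -78): [3, -40, -40, 71, 36, -20, -78]
step 9 (PUSH -58): [3, -40, -40, 71, 36, -20, -78, -58]
step 10 (MUL): [3, -40, -40, 71, 36, -20, 4524]

[3, -40, -40, 71, 36, -20, 4524]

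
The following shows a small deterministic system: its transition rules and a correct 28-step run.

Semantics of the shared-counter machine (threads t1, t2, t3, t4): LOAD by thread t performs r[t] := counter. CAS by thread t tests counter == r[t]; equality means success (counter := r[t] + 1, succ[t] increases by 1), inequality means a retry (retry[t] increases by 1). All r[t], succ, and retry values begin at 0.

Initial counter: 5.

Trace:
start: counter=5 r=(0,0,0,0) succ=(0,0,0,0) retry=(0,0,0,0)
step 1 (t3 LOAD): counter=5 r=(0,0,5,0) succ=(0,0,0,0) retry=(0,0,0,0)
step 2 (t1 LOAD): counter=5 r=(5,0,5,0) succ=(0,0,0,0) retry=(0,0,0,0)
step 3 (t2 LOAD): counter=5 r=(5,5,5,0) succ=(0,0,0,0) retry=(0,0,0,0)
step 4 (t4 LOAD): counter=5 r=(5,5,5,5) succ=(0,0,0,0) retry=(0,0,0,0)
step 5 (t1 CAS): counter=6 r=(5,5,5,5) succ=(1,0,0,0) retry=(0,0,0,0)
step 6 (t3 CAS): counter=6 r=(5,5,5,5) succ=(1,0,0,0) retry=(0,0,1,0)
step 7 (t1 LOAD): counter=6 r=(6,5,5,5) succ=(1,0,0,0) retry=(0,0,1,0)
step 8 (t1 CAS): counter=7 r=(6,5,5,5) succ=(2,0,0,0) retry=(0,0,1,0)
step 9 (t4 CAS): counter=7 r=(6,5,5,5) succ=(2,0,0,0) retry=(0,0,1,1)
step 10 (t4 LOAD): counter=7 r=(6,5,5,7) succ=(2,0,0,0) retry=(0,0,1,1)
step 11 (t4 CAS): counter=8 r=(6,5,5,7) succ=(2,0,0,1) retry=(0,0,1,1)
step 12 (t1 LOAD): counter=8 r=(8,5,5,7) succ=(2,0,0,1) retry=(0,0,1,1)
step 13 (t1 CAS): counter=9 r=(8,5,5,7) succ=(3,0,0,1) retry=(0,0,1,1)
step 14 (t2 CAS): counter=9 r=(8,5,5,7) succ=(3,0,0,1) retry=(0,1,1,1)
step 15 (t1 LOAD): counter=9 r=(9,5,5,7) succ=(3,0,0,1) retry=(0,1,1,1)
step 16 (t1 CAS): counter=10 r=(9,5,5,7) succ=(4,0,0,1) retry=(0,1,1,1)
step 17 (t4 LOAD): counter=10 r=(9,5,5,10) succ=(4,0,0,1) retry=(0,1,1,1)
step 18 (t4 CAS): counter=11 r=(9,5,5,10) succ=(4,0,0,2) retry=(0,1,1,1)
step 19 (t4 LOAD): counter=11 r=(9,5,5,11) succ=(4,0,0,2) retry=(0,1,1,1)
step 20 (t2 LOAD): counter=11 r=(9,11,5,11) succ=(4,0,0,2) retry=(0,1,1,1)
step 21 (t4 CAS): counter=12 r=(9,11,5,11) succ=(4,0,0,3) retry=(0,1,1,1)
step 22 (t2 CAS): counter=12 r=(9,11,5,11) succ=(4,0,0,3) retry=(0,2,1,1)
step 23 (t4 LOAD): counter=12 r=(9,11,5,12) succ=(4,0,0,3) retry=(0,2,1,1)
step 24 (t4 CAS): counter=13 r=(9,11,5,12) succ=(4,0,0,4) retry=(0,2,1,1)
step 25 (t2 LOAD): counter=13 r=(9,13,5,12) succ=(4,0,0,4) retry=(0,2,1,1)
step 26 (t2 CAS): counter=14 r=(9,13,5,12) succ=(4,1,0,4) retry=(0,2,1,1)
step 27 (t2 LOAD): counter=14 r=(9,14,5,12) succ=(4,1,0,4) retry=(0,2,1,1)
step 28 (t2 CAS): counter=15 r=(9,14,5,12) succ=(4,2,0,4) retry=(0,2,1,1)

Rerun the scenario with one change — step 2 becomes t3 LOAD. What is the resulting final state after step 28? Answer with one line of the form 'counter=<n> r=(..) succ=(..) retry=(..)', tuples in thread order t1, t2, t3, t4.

counter=15 r=(9,14,5,12) succ=(3,2,1,4) retry=(1,2,0,1)

(re-executing from step 2 with the substitution; state before step 2: counter=5 r=(0,0,5,0) succ=(0,0,0,0) retry=(0,0,0,0))
step 2 (t3 LOAD): counter=5 r=(0,0,5,0) succ=(0,0,0,0) retry=(0,0,0,0)
step 3 (t2 LOAD): counter=5 r=(0,5,5,0) succ=(0,0,0,0) retry=(0,0,0,0)
step 4 (t4 LOAD): counter=5 r=(0,5,5,5) succ=(0,0,0,0) retry=(0,0,0,0)
step 5 (t1 CAS): counter=5 r=(0,5,5,5) succ=(0,0,0,0) retry=(1,0,0,0)
step 6 (t3 CAS): counter=6 r=(0,5,5,5) succ=(0,0,1,0) retry=(1,0,0,0)
step 7 (t1 LOAD): counter=6 r=(6,5,5,5) succ=(0,0,1,0) retry=(1,0,0,0)
step 8 (t1 CAS): counter=7 r=(6,5,5,5) succ=(1,0,1,0) retry=(1,0,0,0)
step 9 (t4 CAS): counter=7 r=(6,5,5,5) succ=(1,0,1,0) retry=(1,0,0,1)
step 10 (t4 LOAD): counter=7 r=(6,5,5,7) succ=(1,0,1,0) retry=(1,0,0,1)
step 11 (t4 CAS): counter=8 r=(6,5,5,7) succ=(1,0,1,1) retry=(1,0,0,1)
step 12 (t1 LOAD): counter=8 r=(8,5,5,7) succ=(1,0,1,1) retry=(1,0,0,1)
step 13 (t1 CAS): counter=9 r=(8,5,5,7) succ=(2,0,1,1) retry=(1,0,0,1)
step 14 (t2 CAS): counter=9 r=(8,5,5,7) succ=(2,0,1,1) retry=(1,1,0,1)
step 15 (t1 LOAD): counter=9 r=(9,5,5,7) succ=(2,0,1,1) retry=(1,1,0,1)
step 16 (t1 CAS): counter=10 r=(9,5,5,7) succ=(3,0,1,1) retry=(1,1,0,1)
step 17 (t4 LOAD): counter=10 r=(9,5,5,10) succ=(3,0,1,1) retry=(1,1,0,1)
step 18 (t4 CAS): counter=11 r=(9,5,5,10) succ=(3,0,1,2) retry=(1,1,0,1)
step 19 (t4 LOAD): counter=11 r=(9,5,5,11) succ=(3,0,1,2) retry=(1,1,0,1)
step 20 (t2 LOAD): counter=11 r=(9,11,5,11) succ=(3,0,1,2) retry=(1,1,0,1)
step 21 (t4 CAS): counter=12 r=(9,11,5,11) succ=(3,0,1,3) retry=(1,1,0,1)
step 22 (t2 CAS): counter=12 r=(9,11,5,11) succ=(3,0,1,3) retry=(1,2,0,1)
step 23 (t4 LOAD): counter=12 r=(9,11,5,12) succ=(3,0,1,3) retry=(1,2,0,1)
step 24 (t4 CAS): counter=13 r=(9,11,5,12) succ=(3,0,1,4) retry=(1,2,0,1)
step 25 (t2 LOAD): counter=13 r=(9,13,5,12) succ=(3,0,1,4) retry=(1,2,0,1)
step 26 (t2 CAS): counter=14 r=(9,13,5,12) succ=(3,1,1,4) retry=(1,2,0,1)
step 27 (t2 LOAD): counter=14 r=(9,14,5,12) succ=(3,1,1,4) retry=(1,2,0,1)
step 28 (t2 CAS): counter=15 r=(9,14,5,12) succ=(3,2,1,4) retry=(1,2,0,1)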